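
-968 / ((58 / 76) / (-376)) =13830784 / 29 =476923.59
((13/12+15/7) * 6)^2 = 73441/196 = 374.70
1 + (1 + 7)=9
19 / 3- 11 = -14 / 3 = -4.67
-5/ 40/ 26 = -1/ 208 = -0.00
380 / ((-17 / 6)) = -2280 / 17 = -134.12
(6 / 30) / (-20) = -1 / 100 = -0.01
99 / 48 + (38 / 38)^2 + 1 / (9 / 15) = 227 / 48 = 4.73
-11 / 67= -0.16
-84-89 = -173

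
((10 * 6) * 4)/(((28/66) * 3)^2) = 7260/49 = 148.16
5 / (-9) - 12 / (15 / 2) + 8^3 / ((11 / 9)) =206293 / 495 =416.75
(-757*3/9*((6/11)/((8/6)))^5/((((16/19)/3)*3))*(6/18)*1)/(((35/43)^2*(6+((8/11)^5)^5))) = -117384331912740379976339037450087/407755349007655669519639841612800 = -0.29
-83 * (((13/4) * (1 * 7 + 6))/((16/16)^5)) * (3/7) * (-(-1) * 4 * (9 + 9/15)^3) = -4653821952/875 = -5318653.66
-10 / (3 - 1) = -5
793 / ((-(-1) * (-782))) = -793 / 782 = -1.01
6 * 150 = 900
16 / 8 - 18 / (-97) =2.19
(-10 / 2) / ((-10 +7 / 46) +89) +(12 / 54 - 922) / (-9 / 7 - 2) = 211392542 / 753687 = 280.48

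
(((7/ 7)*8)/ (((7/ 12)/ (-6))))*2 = -1152/ 7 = -164.57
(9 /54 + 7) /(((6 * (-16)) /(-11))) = 473 /576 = 0.82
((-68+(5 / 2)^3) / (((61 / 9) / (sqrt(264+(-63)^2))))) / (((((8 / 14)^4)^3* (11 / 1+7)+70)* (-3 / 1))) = 17398498011657* sqrt(4233) / 472965741851504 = 2.39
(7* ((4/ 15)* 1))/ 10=14/ 75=0.19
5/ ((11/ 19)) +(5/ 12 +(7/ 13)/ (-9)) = 46297/ 5148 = 8.99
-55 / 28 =-1.96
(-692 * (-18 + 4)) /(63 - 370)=-9688 /307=-31.56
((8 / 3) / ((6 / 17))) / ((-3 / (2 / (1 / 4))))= -544 / 27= -20.15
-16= -16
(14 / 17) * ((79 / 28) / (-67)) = -79 / 2278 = -0.03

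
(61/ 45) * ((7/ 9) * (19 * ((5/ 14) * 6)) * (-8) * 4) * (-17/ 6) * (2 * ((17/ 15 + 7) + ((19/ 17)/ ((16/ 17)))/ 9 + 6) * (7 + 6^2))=17403778118/ 3645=4774699.07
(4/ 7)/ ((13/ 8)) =32/ 91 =0.35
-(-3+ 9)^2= -36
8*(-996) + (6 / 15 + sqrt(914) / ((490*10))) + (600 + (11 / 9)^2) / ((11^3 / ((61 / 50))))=-42946774199 / 5390550 + sqrt(914) / 4900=-7967.04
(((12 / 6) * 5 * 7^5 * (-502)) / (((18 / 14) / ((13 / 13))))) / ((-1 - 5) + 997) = -590597980 / 8919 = -66217.96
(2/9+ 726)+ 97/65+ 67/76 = 32393383/44460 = 728.60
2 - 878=-876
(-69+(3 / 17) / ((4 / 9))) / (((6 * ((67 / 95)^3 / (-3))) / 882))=1763847579375 / 20451884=86243.77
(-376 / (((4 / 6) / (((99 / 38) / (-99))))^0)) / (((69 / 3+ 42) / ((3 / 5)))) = -1128 / 325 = -3.47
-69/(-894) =23/298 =0.08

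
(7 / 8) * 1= 7 / 8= 0.88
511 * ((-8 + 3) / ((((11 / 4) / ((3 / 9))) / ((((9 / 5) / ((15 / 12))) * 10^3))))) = -4905600 / 11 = -445963.64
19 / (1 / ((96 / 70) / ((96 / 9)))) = 2.44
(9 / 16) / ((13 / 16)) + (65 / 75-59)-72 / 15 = -12137 / 195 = -62.24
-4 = -4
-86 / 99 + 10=904 / 99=9.13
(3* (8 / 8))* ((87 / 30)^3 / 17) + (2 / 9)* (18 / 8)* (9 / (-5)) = 3.40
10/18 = 5/9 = 0.56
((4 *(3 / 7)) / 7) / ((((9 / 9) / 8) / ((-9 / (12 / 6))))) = -8.82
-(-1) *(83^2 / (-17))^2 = 47458321 / 289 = 164215.64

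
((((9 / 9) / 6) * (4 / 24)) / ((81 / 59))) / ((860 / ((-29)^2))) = 49619 / 2507760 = 0.02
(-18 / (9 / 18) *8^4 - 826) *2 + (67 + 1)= -296496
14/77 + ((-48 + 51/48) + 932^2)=152869595/176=868577.24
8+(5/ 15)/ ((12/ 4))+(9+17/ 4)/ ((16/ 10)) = 4721/ 288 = 16.39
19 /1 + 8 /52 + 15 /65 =252 /13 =19.38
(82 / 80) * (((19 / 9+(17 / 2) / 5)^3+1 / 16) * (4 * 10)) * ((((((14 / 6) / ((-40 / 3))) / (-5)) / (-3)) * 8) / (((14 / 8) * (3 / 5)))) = -3312731899 / 16402500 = -201.97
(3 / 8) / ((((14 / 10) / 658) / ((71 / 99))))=16685 / 132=126.40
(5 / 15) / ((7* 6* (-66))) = -1 / 8316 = -0.00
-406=-406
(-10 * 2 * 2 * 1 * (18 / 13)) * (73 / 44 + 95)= -765540 / 143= -5353.43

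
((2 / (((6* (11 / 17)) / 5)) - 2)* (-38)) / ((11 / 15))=-3610 / 121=-29.83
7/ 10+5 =5.70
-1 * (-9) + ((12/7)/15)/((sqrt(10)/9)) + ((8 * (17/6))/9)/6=9.75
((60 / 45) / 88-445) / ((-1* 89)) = 29369 / 5874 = 5.00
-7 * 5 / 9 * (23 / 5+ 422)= -1659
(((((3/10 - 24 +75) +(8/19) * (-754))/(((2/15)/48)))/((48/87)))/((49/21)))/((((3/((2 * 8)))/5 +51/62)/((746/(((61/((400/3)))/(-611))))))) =165786221418896000/1922781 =86222102995.03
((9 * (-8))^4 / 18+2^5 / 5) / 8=933124 / 5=186624.80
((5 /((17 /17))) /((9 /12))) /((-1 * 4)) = -5 /3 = -1.67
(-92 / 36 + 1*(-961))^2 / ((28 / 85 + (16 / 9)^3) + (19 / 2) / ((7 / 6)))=402715192320 / 6112009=65889.17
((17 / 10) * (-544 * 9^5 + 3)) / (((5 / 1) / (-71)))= 38772042171 / 50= 775440843.42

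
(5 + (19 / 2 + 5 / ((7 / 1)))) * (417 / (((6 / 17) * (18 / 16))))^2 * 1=3171580792 / 189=16780850.75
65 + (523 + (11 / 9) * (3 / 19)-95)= 493.19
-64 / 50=-32 / 25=-1.28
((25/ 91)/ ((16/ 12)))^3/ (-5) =-0.00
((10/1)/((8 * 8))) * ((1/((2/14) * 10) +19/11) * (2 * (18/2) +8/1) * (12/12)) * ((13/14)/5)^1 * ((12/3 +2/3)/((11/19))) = 285779/19360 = 14.76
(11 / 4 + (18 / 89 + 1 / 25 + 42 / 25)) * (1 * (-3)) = -124749 / 8900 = -14.02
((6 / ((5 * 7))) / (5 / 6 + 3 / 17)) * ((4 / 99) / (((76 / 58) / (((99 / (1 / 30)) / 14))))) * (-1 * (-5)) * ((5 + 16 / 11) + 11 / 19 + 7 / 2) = 167452380 / 2863091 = 58.49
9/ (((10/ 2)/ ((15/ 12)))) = 9/ 4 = 2.25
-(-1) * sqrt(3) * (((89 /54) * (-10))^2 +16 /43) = 8526739 * sqrt(3) /31347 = 471.14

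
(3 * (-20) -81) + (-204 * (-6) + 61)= 1144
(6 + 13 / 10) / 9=73 / 90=0.81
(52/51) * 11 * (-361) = -206492/51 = -4048.86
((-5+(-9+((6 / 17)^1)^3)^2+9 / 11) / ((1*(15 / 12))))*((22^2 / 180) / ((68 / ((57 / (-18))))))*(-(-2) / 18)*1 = -4219007725933 / 4985614876950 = -0.85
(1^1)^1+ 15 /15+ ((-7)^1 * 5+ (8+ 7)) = -18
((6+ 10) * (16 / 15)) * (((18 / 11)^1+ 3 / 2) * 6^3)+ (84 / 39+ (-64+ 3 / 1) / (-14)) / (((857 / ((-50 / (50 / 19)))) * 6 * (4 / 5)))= 793473860093 / 68628560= 11561.86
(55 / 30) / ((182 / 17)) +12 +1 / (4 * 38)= 505331 / 41496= 12.18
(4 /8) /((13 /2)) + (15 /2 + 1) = 8.58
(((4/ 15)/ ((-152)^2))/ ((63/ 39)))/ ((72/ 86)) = 559/ 65499840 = 0.00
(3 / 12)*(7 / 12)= 7 / 48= 0.15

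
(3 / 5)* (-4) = -12 / 5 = -2.40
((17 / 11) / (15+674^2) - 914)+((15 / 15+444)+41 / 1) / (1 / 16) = 2017105487 / 293953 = 6862.00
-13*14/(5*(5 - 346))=182/1705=0.11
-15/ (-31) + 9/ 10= 429/ 310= 1.38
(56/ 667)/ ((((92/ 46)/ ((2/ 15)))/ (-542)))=-30352/ 10005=-3.03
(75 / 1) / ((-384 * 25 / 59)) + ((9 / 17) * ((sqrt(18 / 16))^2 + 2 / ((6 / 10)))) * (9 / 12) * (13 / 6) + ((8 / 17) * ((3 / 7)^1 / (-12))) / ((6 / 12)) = 50889 / 15232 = 3.34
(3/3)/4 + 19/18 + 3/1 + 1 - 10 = -169/36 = -4.69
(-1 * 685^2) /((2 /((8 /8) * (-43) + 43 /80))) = 318791465 /32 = 9962233.28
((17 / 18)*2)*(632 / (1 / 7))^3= 1471954129408 / 9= 163550458823.11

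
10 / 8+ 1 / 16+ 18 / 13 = 561 / 208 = 2.70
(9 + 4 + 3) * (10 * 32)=5120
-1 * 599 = -599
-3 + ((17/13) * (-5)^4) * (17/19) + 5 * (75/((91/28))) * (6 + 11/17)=6278528/4199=1495.24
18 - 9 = 9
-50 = -50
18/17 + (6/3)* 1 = 52/17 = 3.06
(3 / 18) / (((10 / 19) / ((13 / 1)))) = 247 / 60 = 4.12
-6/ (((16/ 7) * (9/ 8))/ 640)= -4480/ 3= -1493.33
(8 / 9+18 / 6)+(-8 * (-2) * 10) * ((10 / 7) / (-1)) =-14155 / 63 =-224.68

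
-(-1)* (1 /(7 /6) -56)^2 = 148996 /49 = 3040.73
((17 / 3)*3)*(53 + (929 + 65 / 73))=1219767 / 73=16709.14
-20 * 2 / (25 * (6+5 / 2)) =-0.19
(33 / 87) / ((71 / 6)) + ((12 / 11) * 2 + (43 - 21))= 548420 / 22649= 24.21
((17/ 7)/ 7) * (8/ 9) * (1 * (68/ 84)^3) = 668168/ 4084101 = 0.16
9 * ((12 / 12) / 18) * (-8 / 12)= -0.33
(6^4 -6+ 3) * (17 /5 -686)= -4413009 /5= -882601.80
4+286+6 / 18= 871 / 3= 290.33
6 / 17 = 0.35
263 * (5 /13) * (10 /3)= 13150 /39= 337.18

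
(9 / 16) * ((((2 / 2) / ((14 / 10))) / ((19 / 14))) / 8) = 0.04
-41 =-41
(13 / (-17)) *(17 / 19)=-0.68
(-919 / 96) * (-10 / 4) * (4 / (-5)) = -919 / 48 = -19.15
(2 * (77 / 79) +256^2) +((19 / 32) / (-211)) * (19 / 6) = 209750770457 / 3200448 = 65537.94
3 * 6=18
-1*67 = -67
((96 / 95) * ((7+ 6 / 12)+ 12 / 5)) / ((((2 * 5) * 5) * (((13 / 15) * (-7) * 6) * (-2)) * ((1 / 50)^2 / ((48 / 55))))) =10368 / 1729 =6.00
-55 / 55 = -1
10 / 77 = 0.13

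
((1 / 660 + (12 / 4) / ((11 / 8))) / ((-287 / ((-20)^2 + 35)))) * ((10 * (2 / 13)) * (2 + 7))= -170955 / 3731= -45.82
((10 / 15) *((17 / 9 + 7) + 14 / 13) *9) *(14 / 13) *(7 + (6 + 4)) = 555016 / 507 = 1094.71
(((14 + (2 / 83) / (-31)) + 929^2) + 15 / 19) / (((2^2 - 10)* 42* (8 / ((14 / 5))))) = -21096104171 / 17599320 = -1198.69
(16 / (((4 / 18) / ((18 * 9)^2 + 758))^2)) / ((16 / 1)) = 14764437081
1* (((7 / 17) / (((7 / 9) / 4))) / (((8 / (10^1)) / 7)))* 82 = 25830 / 17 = 1519.41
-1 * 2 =-2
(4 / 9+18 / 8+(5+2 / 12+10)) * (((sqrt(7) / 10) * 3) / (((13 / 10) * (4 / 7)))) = 4501 * sqrt(7) / 624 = 19.08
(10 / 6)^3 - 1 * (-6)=287 / 27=10.63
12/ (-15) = -0.80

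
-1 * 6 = -6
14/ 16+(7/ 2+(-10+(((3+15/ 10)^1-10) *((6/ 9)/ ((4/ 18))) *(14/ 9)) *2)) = -1367/ 24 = -56.96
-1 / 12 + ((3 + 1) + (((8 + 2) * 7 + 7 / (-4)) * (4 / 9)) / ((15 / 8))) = 3617 / 180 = 20.09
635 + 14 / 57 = 36209 / 57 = 635.25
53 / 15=3.53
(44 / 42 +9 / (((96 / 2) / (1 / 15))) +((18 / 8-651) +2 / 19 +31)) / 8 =-19681381 / 255360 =-77.07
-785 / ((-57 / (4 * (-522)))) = -546360 / 19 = -28755.79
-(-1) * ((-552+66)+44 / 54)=-13100 / 27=-485.19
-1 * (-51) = 51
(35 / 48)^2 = 1225 / 2304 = 0.53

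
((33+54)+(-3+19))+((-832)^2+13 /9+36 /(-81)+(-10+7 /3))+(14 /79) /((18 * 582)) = 286483538581 /413802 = 692320.33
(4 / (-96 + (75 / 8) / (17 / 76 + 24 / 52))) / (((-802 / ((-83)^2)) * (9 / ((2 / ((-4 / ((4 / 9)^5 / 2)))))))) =-4775785472 / 23752786850019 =-0.00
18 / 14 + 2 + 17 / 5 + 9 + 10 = 25.69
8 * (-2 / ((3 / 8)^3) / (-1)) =8192 / 27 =303.41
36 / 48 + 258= 1035 / 4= 258.75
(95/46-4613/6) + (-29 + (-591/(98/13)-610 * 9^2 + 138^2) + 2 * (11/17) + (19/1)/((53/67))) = -190178427769/6092562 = -31214.85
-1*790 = -790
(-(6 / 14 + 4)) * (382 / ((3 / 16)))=-9022.48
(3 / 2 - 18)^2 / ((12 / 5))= 113.44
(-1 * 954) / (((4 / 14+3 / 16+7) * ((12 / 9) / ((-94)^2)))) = -26225248 / 31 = -845975.74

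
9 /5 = 1.80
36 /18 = 2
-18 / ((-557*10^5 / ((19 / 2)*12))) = 513 / 13925000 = 0.00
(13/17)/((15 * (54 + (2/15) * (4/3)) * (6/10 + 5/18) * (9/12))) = 2340/1637117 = 0.00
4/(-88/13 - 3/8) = -416/743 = -0.56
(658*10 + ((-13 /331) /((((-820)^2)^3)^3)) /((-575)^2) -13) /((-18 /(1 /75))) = -20192032768178328243157243524783263136645119999999999999999999987 /4150943236948491415907153762518258753536000000000000000000000000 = -4.86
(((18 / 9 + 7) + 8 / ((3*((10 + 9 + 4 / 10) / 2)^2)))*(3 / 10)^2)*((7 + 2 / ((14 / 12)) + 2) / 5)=2293587 / 1317260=1.74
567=567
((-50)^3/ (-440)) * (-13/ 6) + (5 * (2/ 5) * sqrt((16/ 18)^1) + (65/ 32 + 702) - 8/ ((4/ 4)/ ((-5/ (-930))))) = 4 * sqrt(2)/ 3 + 965253/ 10912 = 90.34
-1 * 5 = -5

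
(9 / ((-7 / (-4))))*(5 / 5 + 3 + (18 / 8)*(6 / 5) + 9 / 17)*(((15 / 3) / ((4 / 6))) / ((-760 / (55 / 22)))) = -33183 / 36176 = -0.92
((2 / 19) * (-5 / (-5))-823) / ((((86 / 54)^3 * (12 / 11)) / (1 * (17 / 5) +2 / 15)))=-3986990667 / 6042532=-659.82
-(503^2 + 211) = -253220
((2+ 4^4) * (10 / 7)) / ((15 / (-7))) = -172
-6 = -6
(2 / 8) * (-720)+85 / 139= -24935 / 139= -179.39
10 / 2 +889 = 894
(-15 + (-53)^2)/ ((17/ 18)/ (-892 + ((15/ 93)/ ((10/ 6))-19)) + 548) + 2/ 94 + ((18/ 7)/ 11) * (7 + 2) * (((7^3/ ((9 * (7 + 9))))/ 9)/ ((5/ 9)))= 7052889218563/ 1152037738280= 6.12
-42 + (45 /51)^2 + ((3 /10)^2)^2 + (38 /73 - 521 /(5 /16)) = -360314145143 /210970000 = -1707.89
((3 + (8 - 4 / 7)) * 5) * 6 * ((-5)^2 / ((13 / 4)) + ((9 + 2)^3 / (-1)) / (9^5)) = 4297945810 / 1791153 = 2399.54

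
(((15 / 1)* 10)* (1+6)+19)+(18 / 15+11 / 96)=513751 / 480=1070.31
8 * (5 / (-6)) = -6.67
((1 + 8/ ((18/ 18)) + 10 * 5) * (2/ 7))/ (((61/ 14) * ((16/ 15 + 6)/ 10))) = 17700/ 3233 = 5.47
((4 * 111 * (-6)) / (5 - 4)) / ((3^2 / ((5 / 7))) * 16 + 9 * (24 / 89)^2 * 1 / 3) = -1465385 / 111014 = -13.20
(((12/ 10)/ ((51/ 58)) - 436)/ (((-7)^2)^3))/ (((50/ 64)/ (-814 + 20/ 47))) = 45205269504/ 11750193875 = 3.85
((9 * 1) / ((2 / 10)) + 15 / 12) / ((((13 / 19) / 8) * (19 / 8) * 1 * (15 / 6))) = 1184 / 13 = 91.08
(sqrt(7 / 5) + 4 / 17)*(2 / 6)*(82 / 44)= 82 / 561 + 41*sqrt(35) / 330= 0.88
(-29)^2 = 841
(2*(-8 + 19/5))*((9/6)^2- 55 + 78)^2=-214221/40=-5355.52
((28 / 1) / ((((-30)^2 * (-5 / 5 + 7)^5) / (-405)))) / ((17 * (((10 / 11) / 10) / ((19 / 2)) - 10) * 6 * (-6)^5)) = -1463 / 7154357944320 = -0.00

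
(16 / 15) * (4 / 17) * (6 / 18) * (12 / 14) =0.07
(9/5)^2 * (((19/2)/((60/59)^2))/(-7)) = -595251/140000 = -4.25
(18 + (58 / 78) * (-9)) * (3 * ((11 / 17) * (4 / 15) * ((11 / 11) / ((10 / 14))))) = 45276 / 5525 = 8.19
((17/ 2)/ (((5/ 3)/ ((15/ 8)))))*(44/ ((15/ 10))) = 561/ 2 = 280.50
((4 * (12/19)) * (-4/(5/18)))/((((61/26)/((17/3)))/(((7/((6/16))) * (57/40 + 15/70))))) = -2688.70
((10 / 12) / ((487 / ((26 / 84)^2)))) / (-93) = -845 / 479359944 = -0.00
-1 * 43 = -43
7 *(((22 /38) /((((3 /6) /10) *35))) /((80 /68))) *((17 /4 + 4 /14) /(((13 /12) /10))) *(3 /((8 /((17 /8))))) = 65.67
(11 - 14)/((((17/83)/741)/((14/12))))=-430521/34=-12662.38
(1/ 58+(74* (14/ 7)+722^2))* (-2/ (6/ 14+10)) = -211701399/ 2117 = -100000.66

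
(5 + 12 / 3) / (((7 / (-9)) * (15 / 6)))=-162 / 35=-4.63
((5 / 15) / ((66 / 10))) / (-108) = -5 / 10692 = -0.00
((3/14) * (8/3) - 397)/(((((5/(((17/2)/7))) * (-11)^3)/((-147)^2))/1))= 4160835/2662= 1563.05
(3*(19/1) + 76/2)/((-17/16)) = -1520/17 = -89.41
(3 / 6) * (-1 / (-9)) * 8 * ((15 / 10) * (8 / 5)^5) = 65536 / 9375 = 6.99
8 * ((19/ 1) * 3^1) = 456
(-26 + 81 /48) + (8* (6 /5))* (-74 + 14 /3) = -55193 /80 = -689.91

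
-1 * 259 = -259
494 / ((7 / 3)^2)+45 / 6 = 9627 / 98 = 98.23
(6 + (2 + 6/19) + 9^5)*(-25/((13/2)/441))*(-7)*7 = 1212361060050/247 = 4908344372.67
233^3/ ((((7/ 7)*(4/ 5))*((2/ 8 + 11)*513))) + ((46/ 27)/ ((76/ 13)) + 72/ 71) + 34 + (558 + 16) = 2195675075/ 655614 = 3349.04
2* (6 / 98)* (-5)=-30 / 49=-0.61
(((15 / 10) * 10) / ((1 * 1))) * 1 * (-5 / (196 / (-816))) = 15300 / 49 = 312.24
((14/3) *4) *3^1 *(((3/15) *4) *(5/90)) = 112/45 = 2.49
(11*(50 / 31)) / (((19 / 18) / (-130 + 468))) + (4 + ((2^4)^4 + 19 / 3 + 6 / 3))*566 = 65566368830 / 1767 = 37106037.82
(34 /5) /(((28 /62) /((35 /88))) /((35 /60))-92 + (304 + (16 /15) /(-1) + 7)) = 22134 /715709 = 0.03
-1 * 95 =-95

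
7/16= 0.44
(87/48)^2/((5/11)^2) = 101761/6400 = 15.90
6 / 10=3 / 5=0.60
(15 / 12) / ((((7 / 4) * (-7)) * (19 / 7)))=-5 / 133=-0.04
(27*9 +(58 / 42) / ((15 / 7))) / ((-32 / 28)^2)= 134309 / 720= 186.54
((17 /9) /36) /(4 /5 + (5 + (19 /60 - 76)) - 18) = -85 /142371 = -0.00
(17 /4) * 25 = 425 /4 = 106.25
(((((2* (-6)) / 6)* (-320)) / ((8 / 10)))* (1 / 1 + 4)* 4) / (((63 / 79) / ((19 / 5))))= 4803200 / 63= 76241.27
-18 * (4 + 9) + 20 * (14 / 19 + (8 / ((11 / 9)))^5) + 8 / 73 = 240067.17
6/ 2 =3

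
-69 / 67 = -1.03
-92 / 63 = -1.46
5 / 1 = 5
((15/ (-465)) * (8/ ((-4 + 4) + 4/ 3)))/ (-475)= 6/ 14725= 0.00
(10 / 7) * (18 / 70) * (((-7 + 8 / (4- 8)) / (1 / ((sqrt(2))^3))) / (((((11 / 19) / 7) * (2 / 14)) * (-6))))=1026 * sqrt(2) / 11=131.91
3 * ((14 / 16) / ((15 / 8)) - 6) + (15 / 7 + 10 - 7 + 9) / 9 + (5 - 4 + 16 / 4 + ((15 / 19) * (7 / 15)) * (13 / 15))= -3874 / 399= -9.71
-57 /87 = -19 /29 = -0.66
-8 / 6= -4 / 3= -1.33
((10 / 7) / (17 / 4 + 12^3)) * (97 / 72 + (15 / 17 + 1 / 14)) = 98575 / 51946713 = 0.00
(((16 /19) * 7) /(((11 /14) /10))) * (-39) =-611520 /209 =-2925.93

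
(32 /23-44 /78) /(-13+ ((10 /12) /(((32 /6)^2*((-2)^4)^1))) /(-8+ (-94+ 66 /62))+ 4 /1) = -6339837952 /68977917723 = -0.09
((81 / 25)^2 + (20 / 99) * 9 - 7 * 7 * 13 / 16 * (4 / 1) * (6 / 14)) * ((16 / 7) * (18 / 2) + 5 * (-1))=-167662819 / 192500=-870.98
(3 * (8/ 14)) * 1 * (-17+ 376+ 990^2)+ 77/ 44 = 47062081/ 28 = 1680788.61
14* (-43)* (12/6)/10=-602/5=-120.40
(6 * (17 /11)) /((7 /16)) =1632 /77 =21.19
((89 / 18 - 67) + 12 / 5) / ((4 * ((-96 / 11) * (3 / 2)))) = 59059 / 51840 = 1.14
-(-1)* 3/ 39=1/ 13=0.08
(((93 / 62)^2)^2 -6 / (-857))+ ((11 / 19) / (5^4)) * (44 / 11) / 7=5778871453 / 1139810000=5.07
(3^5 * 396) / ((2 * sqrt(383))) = 48114 * sqrt(383) / 383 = 2458.51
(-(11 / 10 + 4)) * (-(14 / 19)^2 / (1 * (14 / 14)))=4998 / 1805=2.77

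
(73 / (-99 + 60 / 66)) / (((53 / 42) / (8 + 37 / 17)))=-5834598 / 972179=-6.00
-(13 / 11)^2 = -169 / 121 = -1.40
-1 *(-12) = 12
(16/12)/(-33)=-4/99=-0.04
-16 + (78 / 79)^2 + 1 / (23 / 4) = -2131792 / 143543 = -14.85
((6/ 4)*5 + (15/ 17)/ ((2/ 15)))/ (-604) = -60/ 2567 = -0.02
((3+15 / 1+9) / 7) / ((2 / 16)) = 216 / 7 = 30.86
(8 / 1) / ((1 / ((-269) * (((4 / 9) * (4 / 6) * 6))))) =-34432 / 9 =-3825.78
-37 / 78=-0.47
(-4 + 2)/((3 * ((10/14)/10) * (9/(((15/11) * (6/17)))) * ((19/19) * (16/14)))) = -245/561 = -0.44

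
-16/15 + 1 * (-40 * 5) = -3016/15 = -201.07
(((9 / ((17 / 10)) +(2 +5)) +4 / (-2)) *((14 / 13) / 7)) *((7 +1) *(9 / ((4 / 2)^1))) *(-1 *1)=-12600 / 221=-57.01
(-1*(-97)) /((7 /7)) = 97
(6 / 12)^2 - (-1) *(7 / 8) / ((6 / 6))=1.12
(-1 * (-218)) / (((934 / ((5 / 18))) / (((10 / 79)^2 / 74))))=13625 / 970544151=0.00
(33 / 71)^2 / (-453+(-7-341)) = -121 / 448649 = -0.00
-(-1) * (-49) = -49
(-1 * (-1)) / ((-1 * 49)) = -0.02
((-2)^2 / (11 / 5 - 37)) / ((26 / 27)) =-0.12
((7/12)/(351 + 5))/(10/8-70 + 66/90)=-5/207548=-0.00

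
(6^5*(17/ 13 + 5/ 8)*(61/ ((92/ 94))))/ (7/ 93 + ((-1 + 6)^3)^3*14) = 26046115866/ 760347658343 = 0.03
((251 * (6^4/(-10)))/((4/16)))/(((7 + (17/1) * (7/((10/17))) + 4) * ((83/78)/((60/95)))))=-45107712/124583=-362.07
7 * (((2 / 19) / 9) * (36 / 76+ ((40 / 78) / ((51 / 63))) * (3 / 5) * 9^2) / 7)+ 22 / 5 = 1901032 / 398905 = 4.77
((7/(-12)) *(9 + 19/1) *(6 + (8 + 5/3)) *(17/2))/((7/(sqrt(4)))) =-5593/9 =-621.44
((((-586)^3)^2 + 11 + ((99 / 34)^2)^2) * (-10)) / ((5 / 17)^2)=-4681052696605428102.85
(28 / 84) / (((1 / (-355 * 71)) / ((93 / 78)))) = -781355 / 78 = -10017.37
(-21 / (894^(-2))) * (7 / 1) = -117487692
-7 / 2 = -3.50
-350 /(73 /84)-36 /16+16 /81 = -9574145 /23652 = -404.79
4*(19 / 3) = 25.33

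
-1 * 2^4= -16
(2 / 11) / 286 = 1 / 1573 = 0.00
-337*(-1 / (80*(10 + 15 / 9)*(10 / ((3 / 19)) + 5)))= 3033 / 574000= 0.01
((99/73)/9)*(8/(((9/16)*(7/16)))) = 22528/4599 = 4.90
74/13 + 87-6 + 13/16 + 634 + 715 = 298793/208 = 1436.50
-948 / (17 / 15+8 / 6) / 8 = -3555 / 74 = -48.04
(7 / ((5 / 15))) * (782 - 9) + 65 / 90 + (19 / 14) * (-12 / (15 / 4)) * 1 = 10224509 / 630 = 16229.38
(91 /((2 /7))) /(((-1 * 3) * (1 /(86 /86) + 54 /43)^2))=-20.86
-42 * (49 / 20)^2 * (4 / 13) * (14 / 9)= -120.67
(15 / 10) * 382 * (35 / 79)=20055 / 79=253.86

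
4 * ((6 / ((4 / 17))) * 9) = 918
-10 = -10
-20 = -20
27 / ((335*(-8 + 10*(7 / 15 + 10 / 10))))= 81 / 6700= 0.01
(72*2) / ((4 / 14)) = 504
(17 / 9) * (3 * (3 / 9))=17 / 9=1.89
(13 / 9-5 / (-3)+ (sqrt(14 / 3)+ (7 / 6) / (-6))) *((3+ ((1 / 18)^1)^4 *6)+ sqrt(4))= 87481 *sqrt(42) / 52488+ 3061835 / 209952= 25.38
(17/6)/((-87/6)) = -17/87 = -0.20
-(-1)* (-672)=-672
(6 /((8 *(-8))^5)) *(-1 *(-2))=-3 /268435456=-0.00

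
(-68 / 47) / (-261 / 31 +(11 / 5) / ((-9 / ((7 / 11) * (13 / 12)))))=1138320 / 6756767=0.17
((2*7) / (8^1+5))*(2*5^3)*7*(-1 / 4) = -471.15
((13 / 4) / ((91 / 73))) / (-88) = -73 / 2464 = -0.03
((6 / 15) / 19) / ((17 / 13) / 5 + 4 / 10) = 26 / 817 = 0.03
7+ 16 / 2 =15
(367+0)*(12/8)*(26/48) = 4771/16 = 298.19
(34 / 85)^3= 8 / 125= 0.06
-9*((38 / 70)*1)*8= -1368 / 35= -39.09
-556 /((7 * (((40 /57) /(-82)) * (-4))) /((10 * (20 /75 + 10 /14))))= -11152943 /490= -22761.11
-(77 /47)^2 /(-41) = 5929 /90569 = 0.07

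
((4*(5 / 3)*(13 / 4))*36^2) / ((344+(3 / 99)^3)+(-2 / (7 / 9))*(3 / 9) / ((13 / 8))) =91829097360 / 1123246963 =81.75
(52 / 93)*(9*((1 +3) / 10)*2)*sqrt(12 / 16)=312*sqrt(3) / 155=3.49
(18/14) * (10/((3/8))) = 240/7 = 34.29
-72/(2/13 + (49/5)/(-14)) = 9360/71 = 131.83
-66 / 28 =-33 / 14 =-2.36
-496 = -496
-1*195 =-195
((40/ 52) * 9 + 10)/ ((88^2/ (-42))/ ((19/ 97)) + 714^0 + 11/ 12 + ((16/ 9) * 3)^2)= -1053360/ 56701307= -0.02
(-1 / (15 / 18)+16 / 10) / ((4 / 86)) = 43 / 5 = 8.60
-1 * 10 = -10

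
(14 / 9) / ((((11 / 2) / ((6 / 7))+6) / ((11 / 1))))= 1.38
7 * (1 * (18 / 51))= 42 / 17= 2.47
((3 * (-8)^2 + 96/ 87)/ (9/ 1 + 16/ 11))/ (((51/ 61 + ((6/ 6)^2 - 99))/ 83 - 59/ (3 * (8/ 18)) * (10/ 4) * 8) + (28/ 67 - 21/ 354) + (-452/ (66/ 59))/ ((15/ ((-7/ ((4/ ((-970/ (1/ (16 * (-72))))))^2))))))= 5424605130560/ 4321803256103193645097721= 0.00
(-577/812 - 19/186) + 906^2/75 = 20660549417/1887900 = 10943.67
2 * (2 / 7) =4 / 7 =0.57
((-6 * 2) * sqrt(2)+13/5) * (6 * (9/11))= 702/55 - 648 * sqrt(2)/11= -70.55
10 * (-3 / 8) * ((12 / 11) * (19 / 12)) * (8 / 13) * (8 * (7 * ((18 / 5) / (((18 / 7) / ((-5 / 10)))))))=156.25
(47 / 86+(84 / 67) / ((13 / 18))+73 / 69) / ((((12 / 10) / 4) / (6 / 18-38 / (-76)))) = 9.28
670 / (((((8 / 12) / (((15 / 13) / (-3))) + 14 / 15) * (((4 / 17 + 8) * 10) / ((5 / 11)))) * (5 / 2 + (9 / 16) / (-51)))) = -96815 / 52129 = -1.86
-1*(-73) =73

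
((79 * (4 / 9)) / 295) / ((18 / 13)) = 2054 / 23895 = 0.09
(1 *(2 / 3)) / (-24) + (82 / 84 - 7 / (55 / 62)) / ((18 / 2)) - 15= -15.80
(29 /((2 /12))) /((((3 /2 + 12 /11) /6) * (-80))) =-957 /190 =-5.04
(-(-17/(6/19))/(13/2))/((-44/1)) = -323/1716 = -0.19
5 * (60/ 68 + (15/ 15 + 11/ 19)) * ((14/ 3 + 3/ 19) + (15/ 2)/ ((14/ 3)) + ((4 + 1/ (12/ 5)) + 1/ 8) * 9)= 200078975/ 343672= 582.18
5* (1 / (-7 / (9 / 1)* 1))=-45 / 7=-6.43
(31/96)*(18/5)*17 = 1581/80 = 19.76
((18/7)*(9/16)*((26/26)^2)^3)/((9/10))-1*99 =-2727/28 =-97.39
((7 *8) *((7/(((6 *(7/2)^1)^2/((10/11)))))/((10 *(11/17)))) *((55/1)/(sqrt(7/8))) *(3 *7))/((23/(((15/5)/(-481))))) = -1360 *sqrt(14)/121693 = -0.04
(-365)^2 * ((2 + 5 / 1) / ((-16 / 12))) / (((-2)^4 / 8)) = -349715.62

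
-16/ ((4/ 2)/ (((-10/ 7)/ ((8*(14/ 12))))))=60/ 49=1.22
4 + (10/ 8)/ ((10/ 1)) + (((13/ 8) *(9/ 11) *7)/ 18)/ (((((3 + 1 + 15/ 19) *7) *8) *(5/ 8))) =25429/ 6160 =4.13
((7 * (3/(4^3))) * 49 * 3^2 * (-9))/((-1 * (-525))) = -3969/1600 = -2.48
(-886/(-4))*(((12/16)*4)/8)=1329/16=83.06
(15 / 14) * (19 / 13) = 285 / 182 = 1.57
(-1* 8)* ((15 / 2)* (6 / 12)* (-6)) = 180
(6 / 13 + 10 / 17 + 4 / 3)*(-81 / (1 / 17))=-42660 / 13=-3281.54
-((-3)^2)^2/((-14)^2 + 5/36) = -2916/7061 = -0.41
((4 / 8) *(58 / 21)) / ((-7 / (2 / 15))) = -58 / 2205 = -0.03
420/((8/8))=420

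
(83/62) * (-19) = -1577/62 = -25.44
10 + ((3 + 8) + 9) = 30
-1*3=-3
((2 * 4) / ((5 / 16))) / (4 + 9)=128 / 65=1.97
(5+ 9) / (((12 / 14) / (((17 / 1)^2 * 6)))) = 28322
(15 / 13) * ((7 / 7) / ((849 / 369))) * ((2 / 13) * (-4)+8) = 177120 / 47827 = 3.70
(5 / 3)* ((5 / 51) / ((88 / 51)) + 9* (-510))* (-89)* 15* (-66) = -674033156.25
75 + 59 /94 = 7109 /94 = 75.63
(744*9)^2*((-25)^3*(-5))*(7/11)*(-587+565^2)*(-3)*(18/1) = -421900740491580000000/11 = -38354612771961818181.82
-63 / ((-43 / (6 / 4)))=189 / 86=2.20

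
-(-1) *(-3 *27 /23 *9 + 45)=306 /23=13.30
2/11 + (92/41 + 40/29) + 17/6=520939/78474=6.64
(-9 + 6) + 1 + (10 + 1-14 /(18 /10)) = 11 /9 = 1.22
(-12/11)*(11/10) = -6/5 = -1.20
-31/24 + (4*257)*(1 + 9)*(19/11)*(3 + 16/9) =67189057/792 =84834.67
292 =292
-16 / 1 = -16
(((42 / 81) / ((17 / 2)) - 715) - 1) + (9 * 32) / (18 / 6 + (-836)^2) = -229669261592 / 320794641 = -715.94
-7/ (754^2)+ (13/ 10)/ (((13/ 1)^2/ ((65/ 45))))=283943/ 25583220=0.01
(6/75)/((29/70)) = 28/145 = 0.19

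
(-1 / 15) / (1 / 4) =-4 / 15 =-0.27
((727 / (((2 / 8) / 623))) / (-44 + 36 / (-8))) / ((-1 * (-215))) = -3623368 / 20855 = -173.74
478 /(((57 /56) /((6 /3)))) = 53536 /57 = 939.23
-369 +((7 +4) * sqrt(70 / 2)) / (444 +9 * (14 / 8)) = -369 +44 * sqrt(35) / 1839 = -368.86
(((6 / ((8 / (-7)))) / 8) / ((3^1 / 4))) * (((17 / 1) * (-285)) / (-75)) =-2261 / 40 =-56.52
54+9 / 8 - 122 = -535 / 8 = -66.88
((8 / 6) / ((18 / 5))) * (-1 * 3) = -10 / 9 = -1.11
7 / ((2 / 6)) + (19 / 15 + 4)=394 / 15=26.27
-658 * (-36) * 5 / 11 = 118440 / 11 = 10767.27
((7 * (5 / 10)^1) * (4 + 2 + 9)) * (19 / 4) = 1995 / 8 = 249.38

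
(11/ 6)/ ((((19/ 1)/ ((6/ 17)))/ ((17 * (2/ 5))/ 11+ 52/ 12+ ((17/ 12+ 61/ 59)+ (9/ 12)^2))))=413521/ 1524560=0.27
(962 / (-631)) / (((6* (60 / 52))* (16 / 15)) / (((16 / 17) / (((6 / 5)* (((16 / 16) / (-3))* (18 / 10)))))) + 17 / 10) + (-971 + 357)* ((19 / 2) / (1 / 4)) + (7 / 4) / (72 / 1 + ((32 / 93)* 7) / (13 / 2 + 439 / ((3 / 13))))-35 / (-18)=-34776584371219120723 / 1490660661948768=-23329.65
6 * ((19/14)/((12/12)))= 57/7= 8.14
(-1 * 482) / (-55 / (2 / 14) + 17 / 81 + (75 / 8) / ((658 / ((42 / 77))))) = 1130343984 / 902357711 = 1.25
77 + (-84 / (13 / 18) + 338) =3883 / 13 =298.69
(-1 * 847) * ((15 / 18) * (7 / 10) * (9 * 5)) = -88935 / 4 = -22233.75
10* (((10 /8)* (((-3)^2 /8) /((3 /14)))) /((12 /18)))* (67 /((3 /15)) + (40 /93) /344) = 351663375 /10664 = 32976.69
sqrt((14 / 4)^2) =3.50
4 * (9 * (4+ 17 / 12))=195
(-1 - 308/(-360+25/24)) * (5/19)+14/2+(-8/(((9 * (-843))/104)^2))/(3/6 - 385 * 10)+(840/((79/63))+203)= 1008421774930530158431/1146147357489143013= 879.84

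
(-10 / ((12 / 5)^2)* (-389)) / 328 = 48625 / 23616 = 2.06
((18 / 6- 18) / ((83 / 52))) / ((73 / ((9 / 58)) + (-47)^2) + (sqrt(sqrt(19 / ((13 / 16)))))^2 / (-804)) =-4939549483050 / 1408366178062891- 705510 * sqrt(247) / 1408366178062891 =-0.00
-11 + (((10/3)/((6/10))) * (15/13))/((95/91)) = -277/57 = -4.86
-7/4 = -1.75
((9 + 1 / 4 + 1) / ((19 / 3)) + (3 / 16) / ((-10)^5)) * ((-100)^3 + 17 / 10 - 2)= -491999577599829 / 304000000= -1618419.66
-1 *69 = -69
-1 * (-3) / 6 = 1 / 2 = 0.50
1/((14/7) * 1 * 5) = 1/10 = 0.10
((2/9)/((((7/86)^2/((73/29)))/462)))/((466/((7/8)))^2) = 10393229/75570288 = 0.14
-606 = -606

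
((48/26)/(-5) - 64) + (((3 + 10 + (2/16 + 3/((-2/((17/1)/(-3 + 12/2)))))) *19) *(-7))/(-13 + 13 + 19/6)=-67241/260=-258.62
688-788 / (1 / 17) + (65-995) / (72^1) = -152651 / 12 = -12720.92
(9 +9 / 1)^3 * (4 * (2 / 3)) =15552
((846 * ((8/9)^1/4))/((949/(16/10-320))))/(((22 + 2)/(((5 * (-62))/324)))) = 579886/230607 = 2.51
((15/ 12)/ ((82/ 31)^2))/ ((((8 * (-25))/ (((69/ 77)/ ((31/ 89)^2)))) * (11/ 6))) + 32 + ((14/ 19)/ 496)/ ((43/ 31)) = 11910742340921/ 372240102080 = 32.00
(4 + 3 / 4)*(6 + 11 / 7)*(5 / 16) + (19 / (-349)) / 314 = 275878499 / 24547264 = 11.24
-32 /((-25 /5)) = 32 /5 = 6.40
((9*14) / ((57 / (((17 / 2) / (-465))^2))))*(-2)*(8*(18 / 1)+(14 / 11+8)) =-1136926 / 5021225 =-0.23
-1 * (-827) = 827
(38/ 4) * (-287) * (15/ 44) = -81795/ 88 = -929.49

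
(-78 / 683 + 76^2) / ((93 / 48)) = 63118880 / 21173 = 2981.10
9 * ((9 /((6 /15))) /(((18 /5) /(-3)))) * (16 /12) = -225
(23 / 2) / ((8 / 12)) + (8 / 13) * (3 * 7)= 1569 / 52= 30.17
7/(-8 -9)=-7/17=-0.41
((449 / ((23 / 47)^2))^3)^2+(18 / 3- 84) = 43442850031418602173.84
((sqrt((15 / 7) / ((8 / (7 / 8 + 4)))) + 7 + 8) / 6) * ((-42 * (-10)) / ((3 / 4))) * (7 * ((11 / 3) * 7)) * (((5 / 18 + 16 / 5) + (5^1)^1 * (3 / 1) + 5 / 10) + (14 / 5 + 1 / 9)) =530915 * sqrt(455) / 27 + 148656200 / 27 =5925222.37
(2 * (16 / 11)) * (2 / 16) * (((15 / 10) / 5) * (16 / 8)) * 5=12 / 11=1.09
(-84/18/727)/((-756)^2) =-1/89037144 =-0.00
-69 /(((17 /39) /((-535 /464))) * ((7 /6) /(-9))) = -38871495 /27608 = -1407.98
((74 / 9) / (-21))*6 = -148 / 63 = -2.35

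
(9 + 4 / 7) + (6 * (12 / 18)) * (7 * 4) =851 / 7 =121.57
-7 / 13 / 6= -7 / 78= -0.09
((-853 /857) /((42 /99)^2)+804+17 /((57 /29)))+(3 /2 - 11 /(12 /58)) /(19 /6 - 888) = 807.18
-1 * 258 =-258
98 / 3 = 32.67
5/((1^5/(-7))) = -35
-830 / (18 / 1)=-415 / 9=-46.11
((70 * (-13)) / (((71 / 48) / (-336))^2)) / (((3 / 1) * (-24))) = 3287531520 / 5041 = 652158.60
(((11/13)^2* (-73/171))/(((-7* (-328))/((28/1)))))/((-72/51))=150161/56873232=0.00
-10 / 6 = -5 / 3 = -1.67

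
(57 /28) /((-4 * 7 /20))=-285 /196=-1.45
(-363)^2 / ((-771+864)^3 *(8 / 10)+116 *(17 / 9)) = 0.20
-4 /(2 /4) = -8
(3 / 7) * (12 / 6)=6 / 7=0.86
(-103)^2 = 10609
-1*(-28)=28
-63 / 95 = -0.66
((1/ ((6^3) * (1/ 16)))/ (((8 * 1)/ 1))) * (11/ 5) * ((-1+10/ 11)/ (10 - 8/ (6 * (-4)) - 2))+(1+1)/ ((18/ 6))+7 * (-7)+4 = -199501/ 4500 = -44.33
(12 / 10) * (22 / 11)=12 / 5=2.40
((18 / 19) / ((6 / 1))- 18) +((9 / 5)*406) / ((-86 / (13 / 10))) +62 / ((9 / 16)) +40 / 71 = 2137757159 / 26103150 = 81.90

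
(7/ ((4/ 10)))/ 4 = 35/ 8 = 4.38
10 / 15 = 2 / 3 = 0.67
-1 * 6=-6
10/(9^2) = 10/81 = 0.12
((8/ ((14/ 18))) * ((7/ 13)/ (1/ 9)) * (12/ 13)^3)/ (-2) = -559872/ 28561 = -19.60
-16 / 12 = -4 / 3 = -1.33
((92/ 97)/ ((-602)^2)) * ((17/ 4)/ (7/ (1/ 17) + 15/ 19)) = 7429/ 80008655888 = 0.00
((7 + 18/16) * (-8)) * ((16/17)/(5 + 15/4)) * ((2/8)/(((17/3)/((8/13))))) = -0.19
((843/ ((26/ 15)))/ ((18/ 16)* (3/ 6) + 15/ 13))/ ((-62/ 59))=-994740/ 3689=-269.65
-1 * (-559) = 559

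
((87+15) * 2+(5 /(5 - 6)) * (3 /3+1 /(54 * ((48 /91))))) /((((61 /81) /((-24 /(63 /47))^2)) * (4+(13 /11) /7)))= 25045125094 /1233603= 20302.42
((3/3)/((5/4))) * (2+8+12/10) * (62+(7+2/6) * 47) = 54656/15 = 3643.73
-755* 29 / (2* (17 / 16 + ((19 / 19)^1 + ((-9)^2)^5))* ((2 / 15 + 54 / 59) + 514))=-171100 / 28067798552497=-0.00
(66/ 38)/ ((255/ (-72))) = -792/ 1615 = -0.49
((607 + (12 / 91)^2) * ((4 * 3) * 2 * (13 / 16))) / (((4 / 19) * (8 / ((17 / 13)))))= 4870882959 / 529984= 9190.62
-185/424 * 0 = 0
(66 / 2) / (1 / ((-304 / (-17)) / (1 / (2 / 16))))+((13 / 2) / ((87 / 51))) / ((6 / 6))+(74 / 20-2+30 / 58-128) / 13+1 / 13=2178303 / 32045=67.98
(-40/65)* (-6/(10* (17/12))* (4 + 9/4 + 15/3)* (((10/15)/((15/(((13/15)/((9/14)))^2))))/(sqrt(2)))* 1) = 20384* sqrt(2)/172125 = 0.17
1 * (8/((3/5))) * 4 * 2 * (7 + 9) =5120/3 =1706.67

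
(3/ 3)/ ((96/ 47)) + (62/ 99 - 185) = -582545/ 3168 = -183.88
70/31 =2.26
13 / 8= 1.62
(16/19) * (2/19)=32/361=0.09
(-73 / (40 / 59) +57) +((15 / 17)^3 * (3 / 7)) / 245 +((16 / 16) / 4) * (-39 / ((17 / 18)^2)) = -4152541453 / 67406360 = -61.60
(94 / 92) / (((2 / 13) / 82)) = 25051 / 46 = 544.59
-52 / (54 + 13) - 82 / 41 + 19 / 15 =-1517 / 1005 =-1.51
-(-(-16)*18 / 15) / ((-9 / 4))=128 / 15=8.53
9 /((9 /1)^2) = 1 /9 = 0.11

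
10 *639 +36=6426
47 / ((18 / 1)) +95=1757 / 18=97.61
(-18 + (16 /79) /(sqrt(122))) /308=-9 /154 + 2* sqrt(122) /371063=-0.06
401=401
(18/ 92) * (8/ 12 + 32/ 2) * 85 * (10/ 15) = 4250/ 23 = 184.78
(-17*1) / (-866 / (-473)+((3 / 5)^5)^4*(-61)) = -766849517822265625 / 82487591610459197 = -9.30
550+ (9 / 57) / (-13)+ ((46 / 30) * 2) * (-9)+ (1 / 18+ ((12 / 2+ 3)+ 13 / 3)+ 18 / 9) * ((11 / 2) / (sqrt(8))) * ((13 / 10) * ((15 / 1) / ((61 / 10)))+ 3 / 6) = 1374197 * sqrt(2) / 17568+ 645149 / 1235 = 633.01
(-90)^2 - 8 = 8092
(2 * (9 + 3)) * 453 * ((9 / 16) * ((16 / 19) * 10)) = 978480 / 19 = 51498.95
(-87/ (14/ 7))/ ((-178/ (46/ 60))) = 667/ 3560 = 0.19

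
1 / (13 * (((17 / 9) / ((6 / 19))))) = 54 / 4199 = 0.01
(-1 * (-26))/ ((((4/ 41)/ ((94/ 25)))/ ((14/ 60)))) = 175357/ 750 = 233.81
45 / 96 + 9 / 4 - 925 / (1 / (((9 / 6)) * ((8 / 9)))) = -118139 / 96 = -1230.61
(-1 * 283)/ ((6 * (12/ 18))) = -70.75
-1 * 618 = -618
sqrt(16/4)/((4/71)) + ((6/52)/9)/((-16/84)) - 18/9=3477/104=33.43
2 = 2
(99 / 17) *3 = 297 / 17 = 17.47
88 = 88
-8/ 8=-1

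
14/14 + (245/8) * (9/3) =743/8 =92.88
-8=-8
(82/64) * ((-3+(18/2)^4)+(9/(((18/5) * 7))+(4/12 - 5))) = 11285455/1344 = 8396.92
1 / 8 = 0.12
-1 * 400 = -400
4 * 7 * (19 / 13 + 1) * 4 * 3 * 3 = 32256 / 13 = 2481.23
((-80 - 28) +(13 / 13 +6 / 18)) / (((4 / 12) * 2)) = -160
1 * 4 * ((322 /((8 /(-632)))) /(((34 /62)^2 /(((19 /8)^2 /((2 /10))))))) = -22062440995 /2312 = -9542578.29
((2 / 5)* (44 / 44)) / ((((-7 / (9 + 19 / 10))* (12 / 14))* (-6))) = 109 / 900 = 0.12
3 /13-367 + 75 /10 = -9341 /26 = -359.27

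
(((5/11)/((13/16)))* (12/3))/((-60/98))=-3.66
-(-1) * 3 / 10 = 3 / 10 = 0.30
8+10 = 18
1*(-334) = -334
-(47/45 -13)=538/45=11.96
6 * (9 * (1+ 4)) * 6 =1620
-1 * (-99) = 99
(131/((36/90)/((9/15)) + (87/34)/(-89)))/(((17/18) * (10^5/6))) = 944379/72387500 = 0.01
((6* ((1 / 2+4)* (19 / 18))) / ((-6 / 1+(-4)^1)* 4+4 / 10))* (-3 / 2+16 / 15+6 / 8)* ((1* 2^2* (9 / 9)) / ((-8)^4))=-361 / 1622016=-0.00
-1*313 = -313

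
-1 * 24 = -24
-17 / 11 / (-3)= 17 / 33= 0.52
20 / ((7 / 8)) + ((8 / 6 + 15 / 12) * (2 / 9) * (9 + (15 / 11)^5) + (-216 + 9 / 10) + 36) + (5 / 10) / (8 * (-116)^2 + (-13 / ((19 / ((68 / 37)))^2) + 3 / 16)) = -4271336616688832181677 / 28788536290907840370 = -148.37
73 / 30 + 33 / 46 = 3.15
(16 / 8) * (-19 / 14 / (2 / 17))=-323 / 14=-23.07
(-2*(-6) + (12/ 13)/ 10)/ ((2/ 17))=102.78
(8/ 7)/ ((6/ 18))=24/ 7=3.43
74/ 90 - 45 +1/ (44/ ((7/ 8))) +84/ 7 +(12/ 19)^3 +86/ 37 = -118915887923/ 4019922720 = -29.58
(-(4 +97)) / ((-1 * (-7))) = -101 / 7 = -14.43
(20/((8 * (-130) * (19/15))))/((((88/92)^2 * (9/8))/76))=-5290/4719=-1.12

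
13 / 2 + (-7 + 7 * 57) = 398.50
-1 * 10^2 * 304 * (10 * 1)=-304000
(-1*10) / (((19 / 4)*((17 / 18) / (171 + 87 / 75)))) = -383.76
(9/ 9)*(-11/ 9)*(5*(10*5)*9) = -2750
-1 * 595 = -595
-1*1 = -1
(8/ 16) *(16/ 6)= 4/ 3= 1.33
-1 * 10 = -10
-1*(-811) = 811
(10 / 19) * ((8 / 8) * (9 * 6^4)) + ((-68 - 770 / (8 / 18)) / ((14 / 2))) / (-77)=125806339 / 20482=6142.29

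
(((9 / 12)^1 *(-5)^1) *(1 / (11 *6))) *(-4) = 5 / 22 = 0.23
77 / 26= 2.96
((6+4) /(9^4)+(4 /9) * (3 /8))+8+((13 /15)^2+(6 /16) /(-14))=163362637 /18370800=8.89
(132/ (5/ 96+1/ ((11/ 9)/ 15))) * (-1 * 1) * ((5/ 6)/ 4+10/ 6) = -52272/ 2603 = -20.08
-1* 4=-4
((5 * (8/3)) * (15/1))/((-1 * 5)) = -40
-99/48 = -33/16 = -2.06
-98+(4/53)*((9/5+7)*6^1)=-24914/265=-94.02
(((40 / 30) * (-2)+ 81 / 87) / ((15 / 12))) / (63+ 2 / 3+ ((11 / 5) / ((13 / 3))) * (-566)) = 7852 / 1264951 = 0.01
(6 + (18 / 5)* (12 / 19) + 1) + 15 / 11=11116 / 1045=10.64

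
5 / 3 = 1.67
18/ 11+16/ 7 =302/ 77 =3.92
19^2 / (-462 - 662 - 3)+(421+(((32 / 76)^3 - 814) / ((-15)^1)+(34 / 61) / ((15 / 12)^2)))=16809000430616 / 35365175475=475.30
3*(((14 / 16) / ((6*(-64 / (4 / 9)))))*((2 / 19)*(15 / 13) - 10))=2135 / 71136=0.03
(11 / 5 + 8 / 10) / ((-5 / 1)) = -3 / 5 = -0.60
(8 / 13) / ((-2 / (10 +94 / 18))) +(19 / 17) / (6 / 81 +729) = -183325439 / 39153465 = -4.68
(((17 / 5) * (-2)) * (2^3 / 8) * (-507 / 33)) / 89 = 5746 / 4895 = 1.17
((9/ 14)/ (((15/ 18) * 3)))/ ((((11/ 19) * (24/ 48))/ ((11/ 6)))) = 57/ 35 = 1.63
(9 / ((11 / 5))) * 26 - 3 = 1137 / 11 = 103.36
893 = 893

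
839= 839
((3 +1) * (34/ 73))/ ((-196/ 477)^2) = 3867993/ 350546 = 11.03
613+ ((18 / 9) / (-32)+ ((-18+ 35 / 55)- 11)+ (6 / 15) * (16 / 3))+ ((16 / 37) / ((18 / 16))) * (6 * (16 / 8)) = 19253373 / 32560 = 591.32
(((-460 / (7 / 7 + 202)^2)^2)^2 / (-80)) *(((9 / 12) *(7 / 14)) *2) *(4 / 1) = -1679046000 / 2883821021683985761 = -0.00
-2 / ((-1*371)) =2 / 371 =0.01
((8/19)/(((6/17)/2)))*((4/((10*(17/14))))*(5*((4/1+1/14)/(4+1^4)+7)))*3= 8752/95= 92.13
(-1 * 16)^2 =256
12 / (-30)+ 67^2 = 22443 / 5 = 4488.60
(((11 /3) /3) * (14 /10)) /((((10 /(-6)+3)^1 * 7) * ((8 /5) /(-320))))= -110 /3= -36.67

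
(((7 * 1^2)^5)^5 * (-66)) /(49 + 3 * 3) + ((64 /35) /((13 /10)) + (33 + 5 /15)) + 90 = -12081687194552659790382697 /7917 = -1526043601686580749069.43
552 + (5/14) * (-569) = 4883/14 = 348.79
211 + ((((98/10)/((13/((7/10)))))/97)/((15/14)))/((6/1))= 598662151/2837250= 211.00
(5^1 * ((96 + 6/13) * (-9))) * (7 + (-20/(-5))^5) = -58179330/13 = -4475333.08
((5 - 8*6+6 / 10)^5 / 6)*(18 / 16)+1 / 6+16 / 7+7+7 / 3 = -1124108969559 / 43750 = -25693919.30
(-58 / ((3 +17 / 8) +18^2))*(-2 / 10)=464 / 13165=0.04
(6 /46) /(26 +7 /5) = 15 /3151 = 0.00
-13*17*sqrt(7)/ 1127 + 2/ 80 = 1/ 40 - 221*sqrt(7)/ 1127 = -0.49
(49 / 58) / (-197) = -49 / 11426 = -0.00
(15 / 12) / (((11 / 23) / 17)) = 1955 / 44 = 44.43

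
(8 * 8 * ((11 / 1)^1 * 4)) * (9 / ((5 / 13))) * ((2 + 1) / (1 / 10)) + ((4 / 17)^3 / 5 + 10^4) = 48806528144 / 24565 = 1986832.00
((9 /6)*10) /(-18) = -5 /6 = -0.83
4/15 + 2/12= 13/30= 0.43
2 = 2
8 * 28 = 224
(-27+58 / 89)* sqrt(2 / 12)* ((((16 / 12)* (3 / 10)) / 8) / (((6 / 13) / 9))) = -6097* sqrt(6) / 1424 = -10.49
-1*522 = -522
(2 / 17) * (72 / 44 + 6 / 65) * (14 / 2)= 17304 / 12155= 1.42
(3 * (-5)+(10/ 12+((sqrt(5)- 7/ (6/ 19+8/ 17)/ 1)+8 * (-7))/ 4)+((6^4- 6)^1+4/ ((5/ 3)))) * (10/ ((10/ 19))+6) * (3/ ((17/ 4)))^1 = 75 * sqrt(5)/ 17+5656765/ 254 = 22280.59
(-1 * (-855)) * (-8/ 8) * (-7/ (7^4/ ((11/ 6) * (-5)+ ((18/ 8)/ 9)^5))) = -8024745/ 351232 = -22.85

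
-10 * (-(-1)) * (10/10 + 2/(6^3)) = -545/54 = -10.09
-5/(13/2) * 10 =-100/13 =-7.69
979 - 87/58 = 1955/2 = 977.50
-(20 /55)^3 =-0.05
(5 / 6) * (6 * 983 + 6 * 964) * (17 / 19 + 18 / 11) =468165 / 19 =24640.26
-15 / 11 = -1.36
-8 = -8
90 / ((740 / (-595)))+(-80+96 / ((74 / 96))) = -2059 / 74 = -27.82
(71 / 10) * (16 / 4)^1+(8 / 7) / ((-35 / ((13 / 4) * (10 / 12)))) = 20809 / 735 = 28.31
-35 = -35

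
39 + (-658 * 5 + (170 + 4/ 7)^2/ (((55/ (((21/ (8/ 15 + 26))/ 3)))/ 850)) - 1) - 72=115300.68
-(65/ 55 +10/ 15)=-61/ 33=-1.85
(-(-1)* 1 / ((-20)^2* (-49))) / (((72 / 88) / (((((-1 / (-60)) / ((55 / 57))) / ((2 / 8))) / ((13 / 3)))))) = -19 / 19110000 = -0.00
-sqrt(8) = -2 *sqrt(2) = -2.83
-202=-202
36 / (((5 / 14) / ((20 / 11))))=2016 / 11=183.27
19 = 19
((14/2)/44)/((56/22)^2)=11/448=0.02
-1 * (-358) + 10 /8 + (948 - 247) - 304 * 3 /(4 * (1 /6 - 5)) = 128461 /116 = 1107.42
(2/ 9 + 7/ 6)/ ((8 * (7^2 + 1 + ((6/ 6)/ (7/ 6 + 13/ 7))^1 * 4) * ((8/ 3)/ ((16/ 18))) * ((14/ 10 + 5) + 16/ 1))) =15875/ 315366912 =0.00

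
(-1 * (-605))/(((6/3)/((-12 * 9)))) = -32670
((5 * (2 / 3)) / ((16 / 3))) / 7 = 5 / 56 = 0.09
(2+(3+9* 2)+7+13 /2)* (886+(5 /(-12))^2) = 9315457 /288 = 32345.34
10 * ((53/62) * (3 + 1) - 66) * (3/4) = -14550/31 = -469.35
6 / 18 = 1 / 3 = 0.33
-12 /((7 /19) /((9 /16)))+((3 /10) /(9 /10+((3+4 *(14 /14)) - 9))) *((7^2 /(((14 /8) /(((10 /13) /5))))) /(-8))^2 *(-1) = -949551 /52052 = -18.24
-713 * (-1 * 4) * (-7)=-19964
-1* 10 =-10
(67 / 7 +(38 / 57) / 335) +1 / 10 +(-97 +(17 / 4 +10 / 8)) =-115130 / 1407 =-81.83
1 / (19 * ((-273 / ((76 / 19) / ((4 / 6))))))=-2 / 1729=-0.00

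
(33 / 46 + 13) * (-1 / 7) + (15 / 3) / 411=-257731 / 132342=-1.95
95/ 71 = 1.34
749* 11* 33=271887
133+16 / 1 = 149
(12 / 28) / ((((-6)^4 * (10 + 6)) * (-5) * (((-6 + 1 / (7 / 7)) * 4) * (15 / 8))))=1 / 9072000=0.00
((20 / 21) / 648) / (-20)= -1 / 13608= -0.00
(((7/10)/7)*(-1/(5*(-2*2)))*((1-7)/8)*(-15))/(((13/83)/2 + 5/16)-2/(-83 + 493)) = 30627/210134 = 0.15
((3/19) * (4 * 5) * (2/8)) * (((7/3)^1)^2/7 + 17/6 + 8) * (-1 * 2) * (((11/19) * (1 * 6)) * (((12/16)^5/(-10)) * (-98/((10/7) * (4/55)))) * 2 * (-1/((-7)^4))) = 323433/272384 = 1.19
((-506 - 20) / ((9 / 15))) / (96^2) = -1315 / 13824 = -0.10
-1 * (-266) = 266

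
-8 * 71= -568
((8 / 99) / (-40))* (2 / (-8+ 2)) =1 / 1485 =0.00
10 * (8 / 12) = 20 / 3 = 6.67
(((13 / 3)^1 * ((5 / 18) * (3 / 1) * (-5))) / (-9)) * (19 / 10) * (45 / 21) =6175 / 756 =8.17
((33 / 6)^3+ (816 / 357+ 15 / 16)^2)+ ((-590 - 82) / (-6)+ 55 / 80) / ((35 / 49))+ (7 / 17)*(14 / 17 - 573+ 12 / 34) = 1795748261 / 18126080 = 99.07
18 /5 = 3.60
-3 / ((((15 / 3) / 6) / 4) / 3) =-43.20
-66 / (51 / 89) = -1958 / 17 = -115.18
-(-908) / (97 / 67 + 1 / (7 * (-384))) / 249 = 54509056 / 21635527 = 2.52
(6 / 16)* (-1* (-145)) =435 / 8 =54.38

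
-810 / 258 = -135 / 43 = -3.14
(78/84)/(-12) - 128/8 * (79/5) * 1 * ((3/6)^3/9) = -9043/2520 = -3.59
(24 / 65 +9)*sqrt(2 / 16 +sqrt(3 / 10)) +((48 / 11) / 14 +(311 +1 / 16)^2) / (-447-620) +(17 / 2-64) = -3074651949 / 21032704 +609*sqrt(50 +40*sqrt(30)) / 1300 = -138.50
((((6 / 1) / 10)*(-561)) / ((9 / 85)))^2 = 10106041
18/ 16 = 9/ 8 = 1.12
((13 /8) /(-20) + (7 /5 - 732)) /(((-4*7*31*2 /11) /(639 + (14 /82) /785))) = 13224070462889 /4469852800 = 2958.50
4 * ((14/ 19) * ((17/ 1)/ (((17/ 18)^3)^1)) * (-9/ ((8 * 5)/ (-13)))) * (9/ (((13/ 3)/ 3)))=29760696/ 27455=1083.98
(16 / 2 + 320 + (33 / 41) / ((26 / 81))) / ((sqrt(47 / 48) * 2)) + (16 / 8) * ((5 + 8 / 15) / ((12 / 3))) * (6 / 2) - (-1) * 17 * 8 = 1443 / 10 + 352321 * sqrt(141) / 25051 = 311.30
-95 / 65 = -19 / 13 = -1.46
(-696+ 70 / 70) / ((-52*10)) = 139 / 104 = 1.34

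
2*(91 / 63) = 26 / 9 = 2.89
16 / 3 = 5.33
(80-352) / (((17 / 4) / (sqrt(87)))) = -64 * sqrt(87) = -596.95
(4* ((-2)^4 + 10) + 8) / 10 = 56 / 5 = 11.20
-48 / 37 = -1.30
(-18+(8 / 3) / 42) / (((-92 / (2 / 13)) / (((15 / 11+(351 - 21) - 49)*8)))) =14039120 / 207207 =67.75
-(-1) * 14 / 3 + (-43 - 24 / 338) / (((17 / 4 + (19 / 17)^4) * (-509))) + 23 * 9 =35346296839181 / 166978889961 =211.68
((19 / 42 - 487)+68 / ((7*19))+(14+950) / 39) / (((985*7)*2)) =-1595239 / 47685820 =-0.03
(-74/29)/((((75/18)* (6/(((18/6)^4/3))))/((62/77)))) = -123876/55825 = -2.22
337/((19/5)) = 1685/19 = 88.68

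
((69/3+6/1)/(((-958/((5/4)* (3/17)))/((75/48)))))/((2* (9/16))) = -0.01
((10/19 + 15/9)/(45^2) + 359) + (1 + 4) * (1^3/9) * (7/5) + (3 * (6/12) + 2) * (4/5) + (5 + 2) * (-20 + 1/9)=5156188/23085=223.36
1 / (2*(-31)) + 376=23311 / 62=375.98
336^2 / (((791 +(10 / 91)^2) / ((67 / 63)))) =994249984 / 6550371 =151.79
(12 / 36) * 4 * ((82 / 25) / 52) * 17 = 1.43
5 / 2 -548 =-1091 / 2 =-545.50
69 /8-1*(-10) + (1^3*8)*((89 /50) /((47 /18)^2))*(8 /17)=147266941 /7510600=19.61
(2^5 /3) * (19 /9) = 608 /27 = 22.52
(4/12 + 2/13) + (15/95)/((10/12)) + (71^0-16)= -53068/3705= -14.32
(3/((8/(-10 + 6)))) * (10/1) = -15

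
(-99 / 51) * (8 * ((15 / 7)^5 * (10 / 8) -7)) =-219534414 / 285719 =-768.36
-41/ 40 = -1.02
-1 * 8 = -8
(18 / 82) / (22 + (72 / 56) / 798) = 16758 / 1679647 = 0.01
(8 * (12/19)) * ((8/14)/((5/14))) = 768/95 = 8.08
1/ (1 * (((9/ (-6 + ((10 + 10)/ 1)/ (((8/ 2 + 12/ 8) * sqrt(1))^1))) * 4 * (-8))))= 13/ 1584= 0.01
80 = 80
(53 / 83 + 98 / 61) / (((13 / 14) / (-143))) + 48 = -1507494 / 5063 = -297.75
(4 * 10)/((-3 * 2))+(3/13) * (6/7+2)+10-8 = -1094/273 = -4.01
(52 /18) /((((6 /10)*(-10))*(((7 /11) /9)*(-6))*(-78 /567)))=-33 /4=-8.25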